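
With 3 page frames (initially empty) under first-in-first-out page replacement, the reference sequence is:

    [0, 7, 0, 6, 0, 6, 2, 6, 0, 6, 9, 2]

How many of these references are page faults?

0: fault, frames {0}
7: fault, frames {0,7}
0: hit
6: fault, frames {0,7,6}
0: hit
6: hit
2: fault, evict 0, frames {7,6,2}
6: hit
0: fault, evict 7, frames {6,2,0}
6: hit
9: fault, evict 6, frames {2,0,9}
2: hit
Page faults: 6.

6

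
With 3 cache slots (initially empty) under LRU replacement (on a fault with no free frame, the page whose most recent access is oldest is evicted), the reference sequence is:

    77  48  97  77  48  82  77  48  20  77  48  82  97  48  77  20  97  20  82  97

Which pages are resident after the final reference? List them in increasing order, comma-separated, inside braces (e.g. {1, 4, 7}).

77: fault, frames (77)
48: fault, frames (77 48)
97: fault, frames (77 48 97)
77: hit
48: hit
82: fault, evict 97, frames (77 48 82)
77: hit
48: hit
20: fault, evict 82, frames (77 48 20)
77: hit
48: hit
82: fault, evict 20, frames (77 48 82)
97: fault, evict 77, frames (48 82 97)
48: hit
77: fault, evict 82, frames (97 48 77)
20: fault, evict 97, frames (48 77 20)
97: fault, evict 48, frames (77 20 97)
20: hit
82: fault, evict 77, frames (97 20 82)
97: hit

{20, 82, 97}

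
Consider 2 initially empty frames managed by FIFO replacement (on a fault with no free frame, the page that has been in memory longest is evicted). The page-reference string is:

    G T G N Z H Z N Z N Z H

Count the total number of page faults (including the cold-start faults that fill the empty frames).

G: fault, frames [G]
T: fault, frames [G, T]
G: hit
N: fault, evict G, frames [T, N]
Z: fault, evict T, frames [N, Z]
H: fault, evict N, frames [Z, H]
Z: hit
N: fault, evict Z, frames [H, N]
Z: fault, evict H, frames [N, Z]
N: hit
Z: hit
H: fault, evict N, frames [Z, H]
Page faults: 8.

8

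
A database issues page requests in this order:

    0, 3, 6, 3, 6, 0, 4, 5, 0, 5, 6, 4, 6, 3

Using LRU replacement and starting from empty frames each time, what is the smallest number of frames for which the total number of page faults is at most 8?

3

f=1: 14 faults
f=2: 10 faults
f=3: 8 faults
f=4: 6 faults
f=5: 5 faults
Smallest f with faults ≤ 8 is 3.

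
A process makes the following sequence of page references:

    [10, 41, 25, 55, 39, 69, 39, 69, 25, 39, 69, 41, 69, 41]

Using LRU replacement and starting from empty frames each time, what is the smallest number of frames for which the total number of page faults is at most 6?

5

f=1: 14 faults
f=2: 10 faults
f=3: 8 faults
f=4: 7 faults
f=5: 6 faults
f=6: 6 faults
Smallest f with faults ≤ 6 is 5.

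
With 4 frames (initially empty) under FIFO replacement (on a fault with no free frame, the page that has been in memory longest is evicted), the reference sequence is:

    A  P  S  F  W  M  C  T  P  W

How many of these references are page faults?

A → fault, frames {A}
P → fault, frames {A,P}
S → fault, frames {A,P,S}
F → fault, frames {A,P,S,F}
W → fault, evict A, frames {P,S,F,W}
M → fault, evict P, frames {S,F,W,M}
C → fault, evict S, frames {F,W,M,C}
T → fault, evict F, frames {W,M,C,T}
P → fault, evict W, frames {M,C,T,P}
W → fault, evict M, frames {C,T,P,W}
Page faults: 10.

10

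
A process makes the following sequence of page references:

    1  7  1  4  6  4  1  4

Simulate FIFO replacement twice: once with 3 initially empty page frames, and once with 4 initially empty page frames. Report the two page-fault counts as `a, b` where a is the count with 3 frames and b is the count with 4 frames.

3 frames: F F . F F . F . → 5 faults.
4 frames: F F . F F . . . → 4 faults.
4 < 5: adding a frame reduced faults, as is typical.

5, 4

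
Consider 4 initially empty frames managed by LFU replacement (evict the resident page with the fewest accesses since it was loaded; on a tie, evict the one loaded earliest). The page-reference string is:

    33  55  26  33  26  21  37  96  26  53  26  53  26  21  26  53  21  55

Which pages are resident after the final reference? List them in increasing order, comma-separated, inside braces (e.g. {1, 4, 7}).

{21, 26, 53, 55}

33 -> miss, frames (33)
55 -> miss, frames (33 55)
26 -> miss, frames (33 55 26)
33 -> hit
26 -> hit
21 -> miss, frames (33 55 26 21)
37 -> miss, evict 55, frames (33 26 21 37)
96 -> miss, evict 21, frames (33 26 37 96)
26 -> hit
53 -> miss, evict 37, frames (33 26 96 53)
26 -> hit
53 -> hit
26 -> hit
21 -> miss, evict 96, frames (33 26 53 21)
26 -> hit
53 -> hit
21 -> hit
55 -> miss, evict 33, frames (26 53 21 55)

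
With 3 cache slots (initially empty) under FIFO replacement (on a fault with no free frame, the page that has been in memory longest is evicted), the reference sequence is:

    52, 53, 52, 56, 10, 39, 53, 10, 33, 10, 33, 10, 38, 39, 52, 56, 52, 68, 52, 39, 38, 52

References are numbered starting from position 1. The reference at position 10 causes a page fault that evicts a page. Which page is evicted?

pos 1: 52 -> miss, frames [52]
pos 2: 53 -> miss, frames [52, 53]
pos 3: 52 -> hit
pos 4: 56 -> miss, frames [52, 53, 56]
pos 5: 10 -> miss, evict 52, frames [53, 56, 10]
pos 6: 39 -> miss, evict 53, frames [56, 10, 39]
pos 7: 53 -> miss, evict 56, frames [10, 39, 53]
pos 8: 10 -> hit
pos 9: 33 -> miss, evict 10, frames [39, 53, 33]
pos 10: 10 -> miss, evict 39, frames [53, 33, 10]
At position 10, page 39 is evicted.

39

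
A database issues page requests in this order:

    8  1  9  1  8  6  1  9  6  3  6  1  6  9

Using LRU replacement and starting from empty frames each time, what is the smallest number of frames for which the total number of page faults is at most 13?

f=1: 14 faults
f=2: 11 faults
f=3: 8 faults
f=4: 5 faults
f=5: 5 faults
Smallest f with faults ≤ 13 is 2.

2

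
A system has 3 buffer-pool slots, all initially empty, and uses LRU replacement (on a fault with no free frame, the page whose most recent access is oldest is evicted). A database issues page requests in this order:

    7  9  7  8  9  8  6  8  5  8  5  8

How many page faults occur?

5

7 → miss, frames [7]
9 → miss, frames [7, 9]
7 → hit
8 → miss, frames [9, 7, 8]
9 → hit
8 → hit
6 → miss, evict 7, frames [9, 8, 6]
8 → hit
5 → miss, evict 9, frames [6, 8, 5]
8 → hit
5 → hit
8 → hit
Page faults: 5.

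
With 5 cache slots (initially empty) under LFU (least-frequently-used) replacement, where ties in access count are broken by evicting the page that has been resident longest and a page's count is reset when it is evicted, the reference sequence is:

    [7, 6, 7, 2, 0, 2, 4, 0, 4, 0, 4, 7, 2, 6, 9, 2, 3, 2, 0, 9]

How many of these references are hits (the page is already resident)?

12

7: fault, frames {7}
6: fault, frames {7,6}
7: hit
2: fault, frames {7,6,2}
0: fault, frames {7,6,2,0}
2: hit
4: fault, frames {7,6,2,0,4}
0: hit
4: hit
0: hit
4: hit
7: hit
2: hit
6: hit
9: fault, evict 6, frames {7,2,0,4,9}
2: hit
3: fault, evict 9, frames {7,2,0,4,3}
2: hit
0: hit
9: fault, evict 3, frames {7,2,0,4,9}
Hits: 12.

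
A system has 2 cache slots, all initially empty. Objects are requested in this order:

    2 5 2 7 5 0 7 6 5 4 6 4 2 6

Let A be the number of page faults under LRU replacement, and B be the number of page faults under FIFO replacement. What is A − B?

Under LRU: F F . F F F F F F F F . F F → 12 faults.
Under FIFO: F F . F . F . F F F F . F . → 9 faults.
A − B = 12 − 9 = 3.

3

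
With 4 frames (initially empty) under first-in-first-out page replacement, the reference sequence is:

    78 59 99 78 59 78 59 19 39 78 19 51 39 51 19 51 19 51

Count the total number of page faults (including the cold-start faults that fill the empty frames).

7

78 -> fault, frames {78}
59 -> fault, frames {78,59}
99 -> fault, frames {78,59,99}
78 -> hit
59 -> hit
78 -> hit
59 -> hit
19 -> fault, frames {78,59,99,19}
39 -> fault, evict 78, frames {59,99,19,39}
78 -> fault, evict 59, frames {99,19,39,78}
19 -> hit
51 -> fault, evict 99, frames {19,39,78,51}
39 -> hit
51 -> hit
19 -> hit
51 -> hit
19 -> hit
51 -> hit
Page faults: 7.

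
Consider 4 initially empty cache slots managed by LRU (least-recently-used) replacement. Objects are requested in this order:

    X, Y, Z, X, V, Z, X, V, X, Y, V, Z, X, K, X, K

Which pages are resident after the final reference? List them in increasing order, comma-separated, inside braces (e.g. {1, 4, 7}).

{K, V, X, Z}

X → miss, frames {X}
Y → miss, frames {X,Y}
Z → miss, frames {X,Y,Z}
X → hit
V → miss, frames {Y,Z,X,V}
Z → hit
X → hit
V → hit
X → hit
Y → hit
V → hit
Z → hit
X → hit
K → miss, evict Y, frames {V,Z,X,K}
X → hit
K → hit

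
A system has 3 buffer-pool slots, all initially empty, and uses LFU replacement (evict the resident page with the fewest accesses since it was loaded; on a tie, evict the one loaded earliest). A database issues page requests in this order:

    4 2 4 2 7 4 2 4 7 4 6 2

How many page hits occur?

4 → fault, frames (4)
2 → fault, frames (4 2)
4 → hit
2 → hit
7 → fault, frames (4 2 7)
4 → hit
2 → hit
4 → hit
7 → hit
4 → hit
6 → fault, evict 7, frames (4 2 6)
2 → hit
Hits: 8.

8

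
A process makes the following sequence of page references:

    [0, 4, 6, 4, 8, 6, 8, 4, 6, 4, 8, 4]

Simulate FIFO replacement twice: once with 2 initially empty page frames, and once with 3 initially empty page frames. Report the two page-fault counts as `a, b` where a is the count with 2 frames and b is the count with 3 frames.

8, 4

2 frames: F F F . F . . F F . F F → 8 faults.
3 frames: F F F . F . . . . . . . → 4 faults.
4 < 8: adding a frame reduced faults, as is typical.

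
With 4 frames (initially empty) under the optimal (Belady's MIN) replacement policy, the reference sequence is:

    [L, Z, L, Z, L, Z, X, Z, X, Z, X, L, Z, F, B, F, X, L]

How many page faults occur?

L → fault, frames {L}
Z → fault, frames {L,Z}
L → hit
Z → hit
L → hit
Z → hit
X → fault, frames {L,Z,X}
Z → hit
X → hit
Z → hit
X → hit
L → hit
Z → hit
F → fault, frames {L,Z,X,F}
B → fault, evict Z, frames {L,X,F,B}
F → hit
X → hit
L → hit
Page faults: 5.

5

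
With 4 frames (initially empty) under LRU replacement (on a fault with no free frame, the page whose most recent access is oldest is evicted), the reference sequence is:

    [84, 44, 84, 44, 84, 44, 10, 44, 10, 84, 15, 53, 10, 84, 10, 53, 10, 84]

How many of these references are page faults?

84 → fault, frames [84]
44 → fault, frames [84, 44]
84 → hit
44 → hit
84 → hit
44 → hit
10 → fault, frames [84, 44, 10]
44 → hit
10 → hit
84 → hit
15 → fault, frames [44, 10, 84, 15]
53 → fault, evict 44, frames [10, 84, 15, 53]
10 → hit
84 → hit
10 → hit
53 → hit
10 → hit
84 → hit
Page faults: 5.

5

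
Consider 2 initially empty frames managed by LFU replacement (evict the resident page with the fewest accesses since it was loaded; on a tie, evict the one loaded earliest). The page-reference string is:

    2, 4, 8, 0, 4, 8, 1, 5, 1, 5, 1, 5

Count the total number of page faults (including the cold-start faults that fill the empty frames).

8

2 -> fault, frames (2)
4 -> fault, frames (2 4)
8 -> fault, evict 2, frames (4 8)
0 -> fault, evict 4, frames (8 0)
4 -> fault, evict 8, frames (0 4)
8 -> fault, evict 0, frames (4 8)
1 -> fault, evict 4, frames (8 1)
5 -> fault, evict 8, frames (1 5)
1 -> hit
5 -> hit
1 -> hit
5 -> hit
Page faults: 8.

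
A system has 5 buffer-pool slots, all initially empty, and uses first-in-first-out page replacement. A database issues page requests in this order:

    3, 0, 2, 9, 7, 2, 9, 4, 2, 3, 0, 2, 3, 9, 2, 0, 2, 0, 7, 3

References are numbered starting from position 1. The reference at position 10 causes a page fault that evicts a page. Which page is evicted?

pos 1: 3 -> fault, frames [3]
pos 2: 0 -> fault, frames [3, 0]
pos 3: 2 -> fault, frames [3, 0, 2]
pos 4: 9 -> fault, frames [3, 0, 2, 9]
pos 5: 7 -> fault, frames [3, 0, 2, 9, 7]
pos 6: 2 -> hit
pos 7: 9 -> hit
pos 8: 4 -> fault, evict 3, frames [0, 2, 9, 7, 4]
pos 9: 2 -> hit
pos 10: 3 -> fault, evict 0, frames [2, 9, 7, 4, 3]
At position 10, page 0 is evicted.

0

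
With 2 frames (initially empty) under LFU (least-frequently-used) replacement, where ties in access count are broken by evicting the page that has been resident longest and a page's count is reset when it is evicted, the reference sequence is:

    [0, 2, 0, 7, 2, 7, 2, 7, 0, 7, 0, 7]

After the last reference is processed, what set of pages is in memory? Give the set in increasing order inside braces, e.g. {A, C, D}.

0 → miss, frames [0]
2 → miss, frames [0, 2]
0 → hit
7 → miss, evict 2, frames [0, 7]
2 → miss, evict 7, frames [0, 2]
7 → miss, evict 2, frames [0, 7]
2 → miss, evict 7, frames [0, 2]
7 → miss, evict 2, frames [0, 7]
0 → hit
7 → hit
0 → hit
7 → hit

{0, 7}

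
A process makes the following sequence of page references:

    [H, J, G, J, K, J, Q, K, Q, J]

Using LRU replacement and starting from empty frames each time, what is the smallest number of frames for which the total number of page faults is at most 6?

3

f=1: 10 faults
f=2: 7 faults
f=3: 5 faults
f=4: 5 faults
f=5: 5 faults
Smallest f with faults ≤ 6 is 3.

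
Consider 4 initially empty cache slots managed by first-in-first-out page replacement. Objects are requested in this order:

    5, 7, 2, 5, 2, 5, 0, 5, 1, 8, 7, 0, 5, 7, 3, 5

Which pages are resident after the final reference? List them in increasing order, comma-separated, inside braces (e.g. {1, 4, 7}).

{3, 5, 7, 8}

5: miss, frames (5)
7: miss, frames (5 7)
2: miss, frames (5 7 2)
5: hit
2: hit
5: hit
0: miss, frames (5 7 2 0)
5: hit
1: miss, evict 5, frames (7 2 0 1)
8: miss, evict 7, frames (2 0 1 8)
7: miss, evict 2, frames (0 1 8 7)
0: hit
5: miss, evict 0, frames (1 8 7 5)
7: hit
3: miss, evict 1, frames (8 7 5 3)
5: hit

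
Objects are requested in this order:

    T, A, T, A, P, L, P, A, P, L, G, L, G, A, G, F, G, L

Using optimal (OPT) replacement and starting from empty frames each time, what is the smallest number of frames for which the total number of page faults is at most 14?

2

f=1: 18 faults
f=2: 10 faults
f=3: 6 faults
f=4: 6 faults
f=5: 6 faults
f=6: 6 faults
Smallest f with faults ≤ 14 is 2.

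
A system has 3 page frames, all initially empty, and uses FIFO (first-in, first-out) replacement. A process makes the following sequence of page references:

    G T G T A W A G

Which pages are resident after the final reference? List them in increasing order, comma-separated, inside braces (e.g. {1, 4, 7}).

G: miss, frames (G)
T: miss, frames (G T)
G: hit
T: hit
A: miss, frames (G T A)
W: miss, evict G, frames (T A W)
A: hit
G: miss, evict T, frames (A W G)

{A, G, W}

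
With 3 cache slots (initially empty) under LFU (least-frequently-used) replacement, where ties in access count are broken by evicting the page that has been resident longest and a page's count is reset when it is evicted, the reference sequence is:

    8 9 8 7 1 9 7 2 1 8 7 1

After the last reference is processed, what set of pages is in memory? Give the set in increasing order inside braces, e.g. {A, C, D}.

8 -> fault, frames [8]
9 -> fault, frames [8, 9]
8 -> hit
7 -> fault, frames [8, 9, 7]
1 -> fault, evict 9, frames [8, 7, 1]
9 -> fault, evict 7, frames [8, 1, 9]
7 -> fault, evict 1, frames [8, 9, 7]
2 -> fault, evict 9, frames [8, 7, 2]
1 -> fault, evict 7, frames [8, 2, 1]
8 -> hit
7 -> fault, evict 2, frames [8, 1, 7]
1 -> hit

{1, 7, 8}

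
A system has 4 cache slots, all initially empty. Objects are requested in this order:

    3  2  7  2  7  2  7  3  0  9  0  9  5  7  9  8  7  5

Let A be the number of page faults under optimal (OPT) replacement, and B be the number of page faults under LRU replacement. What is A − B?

Under OPT: F F F . . . . . F F . . F . . F . . → 7 faults.
Under LRU: F F F . . . . . F F . . F F . F . . → 8 faults.
A − B = 7 − 8 = -1.

-1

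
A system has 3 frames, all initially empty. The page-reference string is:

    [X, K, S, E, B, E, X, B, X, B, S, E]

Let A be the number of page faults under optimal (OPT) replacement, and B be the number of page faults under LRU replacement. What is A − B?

Under OPT: F F F F F . . . . . F . → 6 faults.
Under LRU: F F F F F . F . . . F F → 8 faults.
A − B = 6 − 8 = -2.

-2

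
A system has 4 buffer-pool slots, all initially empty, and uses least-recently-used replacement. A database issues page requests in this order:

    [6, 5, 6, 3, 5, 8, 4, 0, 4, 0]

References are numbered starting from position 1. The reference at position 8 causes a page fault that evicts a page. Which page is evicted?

3

pos 1: 6 → fault, frames (6)
pos 2: 5 → fault, frames (6 5)
pos 3: 6 → hit
pos 4: 3 → fault, frames (5 6 3)
pos 5: 5 → hit
pos 6: 8 → fault, frames (6 3 5 8)
pos 7: 4 → fault, evict 6, frames (3 5 8 4)
pos 8: 0 → fault, evict 3, frames (5 8 4 0)
At position 8, page 3 is evicted.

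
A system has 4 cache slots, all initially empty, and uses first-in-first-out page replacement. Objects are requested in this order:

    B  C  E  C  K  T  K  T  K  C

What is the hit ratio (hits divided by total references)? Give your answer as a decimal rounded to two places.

B: miss, frames [B]
C: miss, frames [B, C]
E: miss, frames [B, C, E]
C: hit
K: miss, frames [B, C, E, K]
T: miss, evict B, frames [C, E, K, T]
K: hit
T: hit
K: hit
C: hit
Hits: 5 of 10 references → 5/10 = 0.5000.

0.50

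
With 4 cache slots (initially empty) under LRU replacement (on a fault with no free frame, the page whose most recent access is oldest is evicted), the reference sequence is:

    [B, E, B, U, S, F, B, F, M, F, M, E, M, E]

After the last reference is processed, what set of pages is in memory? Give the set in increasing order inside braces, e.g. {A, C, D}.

{B, E, F, M}

B → fault, frames [B]
E → fault, frames [B, E]
B → hit
U → fault, frames [E, B, U]
S → fault, frames [E, B, U, S]
F → fault, evict E, frames [B, U, S, F]
B → hit
F → hit
M → fault, evict U, frames [S, B, F, M]
F → hit
M → hit
E → fault, evict S, frames [B, F, M, E]
M → hit
E → hit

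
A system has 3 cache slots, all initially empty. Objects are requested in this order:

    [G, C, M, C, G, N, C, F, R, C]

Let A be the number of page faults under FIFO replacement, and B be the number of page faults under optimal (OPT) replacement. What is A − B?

1

Under FIFO: F F F . . F . F F F → 7 faults.
Under OPT: F F F . . F . F F . → 6 faults.
A − B = 7 − 6 = 1.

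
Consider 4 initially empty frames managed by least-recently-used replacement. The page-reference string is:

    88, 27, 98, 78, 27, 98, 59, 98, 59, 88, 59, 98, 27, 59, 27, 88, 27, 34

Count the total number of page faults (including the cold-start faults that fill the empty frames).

88: fault, frames (88)
27: fault, frames (88 27)
98: fault, frames (88 27 98)
78: fault, frames (88 27 98 78)
27: hit
98: hit
59: fault, evict 88, frames (78 27 98 59)
98: hit
59: hit
88: fault, evict 78, frames (27 98 59 88)
59: hit
98: hit
27: hit
59: hit
27: hit
88: hit
27: hit
34: fault, evict 98, frames (59 88 27 34)
Page faults: 7.

7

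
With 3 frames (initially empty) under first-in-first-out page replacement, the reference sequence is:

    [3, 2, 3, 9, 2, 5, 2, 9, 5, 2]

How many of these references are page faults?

4

3 → miss, frames [3]
2 → miss, frames [3, 2]
3 → hit
9 → miss, frames [3, 2, 9]
2 → hit
5 → miss, evict 3, frames [2, 9, 5]
2 → hit
9 → hit
5 → hit
2 → hit
Page faults: 4.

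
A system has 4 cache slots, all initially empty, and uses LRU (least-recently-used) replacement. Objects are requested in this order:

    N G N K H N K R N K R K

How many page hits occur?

7

N → miss, frames {N}
G → miss, frames {N,G}
N → hit
K → miss, frames {G,N,K}
H → miss, frames {G,N,K,H}
N → hit
K → hit
R → miss, evict G, frames {H,N,K,R}
N → hit
K → hit
R → hit
K → hit
Hits: 7.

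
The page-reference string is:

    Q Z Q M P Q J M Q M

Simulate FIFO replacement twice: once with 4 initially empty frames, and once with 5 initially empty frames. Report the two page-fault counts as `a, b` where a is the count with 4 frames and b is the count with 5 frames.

4 frames: F F . F F . F . F . → 6 faults.
5 frames: F F . F F . F . . . → 5 faults.
5 < 6: adding a frame reduced faults, as is typical.

6, 5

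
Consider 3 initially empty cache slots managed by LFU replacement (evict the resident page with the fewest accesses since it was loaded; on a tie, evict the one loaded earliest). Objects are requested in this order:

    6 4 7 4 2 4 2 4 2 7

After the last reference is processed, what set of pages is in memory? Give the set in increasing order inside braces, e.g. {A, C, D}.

{2, 4, 7}

6 → fault, frames [6]
4 → fault, frames [6, 4]
7 → fault, frames [6, 4, 7]
4 → hit
2 → fault, evict 6, frames [4, 7, 2]
4 → hit
2 → hit
4 → hit
2 → hit
7 → hit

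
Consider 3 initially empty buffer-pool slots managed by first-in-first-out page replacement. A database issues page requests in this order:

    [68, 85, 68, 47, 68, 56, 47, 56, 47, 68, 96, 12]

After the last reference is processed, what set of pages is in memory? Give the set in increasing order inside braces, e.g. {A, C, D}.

{12, 68, 96}

68: fault, frames (68)
85: fault, frames (68 85)
68: hit
47: fault, frames (68 85 47)
68: hit
56: fault, evict 68, frames (85 47 56)
47: hit
56: hit
47: hit
68: fault, evict 85, frames (47 56 68)
96: fault, evict 47, frames (56 68 96)
12: fault, evict 56, frames (68 96 12)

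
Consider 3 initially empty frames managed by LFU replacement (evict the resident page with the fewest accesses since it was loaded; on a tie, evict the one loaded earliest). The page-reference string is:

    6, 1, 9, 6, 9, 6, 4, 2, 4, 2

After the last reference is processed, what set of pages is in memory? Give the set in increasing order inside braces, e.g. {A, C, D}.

6: miss, frames (6)
1: miss, frames (6 1)
9: miss, frames (6 1 9)
6: hit
9: hit
6: hit
4: miss, evict 1, frames (6 9 4)
2: miss, evict 4, frames (6 9 2)
4: miss, evict 2, frames (6 9 4)
2: miss, evict 4, frames (6 9 2)

{2, 6, 9}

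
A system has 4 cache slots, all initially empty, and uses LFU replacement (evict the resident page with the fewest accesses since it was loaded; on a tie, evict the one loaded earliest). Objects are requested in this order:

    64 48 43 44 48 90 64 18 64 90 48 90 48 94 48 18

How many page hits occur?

7

64: fault, frames [64]
48: fault, frames [64, 48]
43: fault, frames [64, 48, 43]
44: fault, frames [64, 48, 43, 44]
48: hit
90: fault, evict 64, frames [48, 43, 44, 90]
64: fault, evict 43, frames [48, 44, 90, 64]
18: fault, evict 44, frames [48, 90, 64, 18]
64: hit
90: hit
48: hit
90: hit
48: hit
94: fault, evict 18, frames [48, 90, 64, 94]
48: hit
18: fault, evict 94, frames [48, 90, 64, 18]
Hits: 7.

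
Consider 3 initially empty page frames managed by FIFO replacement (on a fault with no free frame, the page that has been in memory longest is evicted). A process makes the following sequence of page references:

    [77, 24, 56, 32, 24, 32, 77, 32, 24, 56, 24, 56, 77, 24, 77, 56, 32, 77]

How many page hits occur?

77 → miss, frames {77}
24 → miss, frames {77,24}
56 → miss, frames {77,24,56}
32 → miss, evict 77, frames {24,56,32}
24 → hit
32 → hit
77 → miss, evict 24, frames {56,32,77}
32 → hit
24 → miss, evict 56, frames {32,77,24}
56 → miss, evict 32, frames {77,24,56}
24 → hit
56 → hit
77 → hit
24 → hit
77 → hit
56 → hit
32 → miss, evict 77, frames {24,56,32}
77 → miss, evict 24, frames {56,32,77}
Hits: 9.

9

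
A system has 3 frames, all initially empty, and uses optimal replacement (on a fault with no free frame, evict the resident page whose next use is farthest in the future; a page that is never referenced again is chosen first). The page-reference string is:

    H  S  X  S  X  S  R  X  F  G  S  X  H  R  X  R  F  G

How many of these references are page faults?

H → fault, frames {H}
S → fault, frames {H,S}
X → fault, frames {H,S,X}
S → hit
X → hit
S → hit
R → fault, evict H, frames {S,X,R}
X → hit
F → fault, evict R, frames {S,X,F}
G → fault, evict F, frames {S,X,G}
S → hit
X → hit
H → fault, evict S, frames {X,G,H}
R → fault, evict H, frames {X,G,R}
X → hit
R → hit
F → fault, evict R, frames {X,G,F}
G → hit
Page faults: 9.

9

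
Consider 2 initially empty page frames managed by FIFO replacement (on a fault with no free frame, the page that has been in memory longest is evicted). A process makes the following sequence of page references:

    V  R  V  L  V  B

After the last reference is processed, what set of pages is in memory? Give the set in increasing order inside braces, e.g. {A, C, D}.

{B, V}

V: miss, frames (V)
R: miss, frames (V R)
V: hit
L: miss, evict V, frames (R L)
V: miss, evict R, frames (L V)
B: miss, evict L, frames (V B)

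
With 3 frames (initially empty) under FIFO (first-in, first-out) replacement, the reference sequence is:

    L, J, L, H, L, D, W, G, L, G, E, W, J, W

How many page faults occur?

10

L -> miss, frames (L)
J -> miss, frames (L J)
L -> hit
H -> miss, frames (L J H)
L -> hit
D -> miss, evict L, frames (J H D)
W -> miss, evict J, frames (H D W)
G -> miss, evict H, frames (D W G)
L -> miss, evict D, frames (W G L)
G -> hit
E -> miss, evict W, frames (G L E)
W -> miss, evict G, frames (L E W)
J -> miss, evict L, frames (E W J)
W -> hit
Page faults: 10.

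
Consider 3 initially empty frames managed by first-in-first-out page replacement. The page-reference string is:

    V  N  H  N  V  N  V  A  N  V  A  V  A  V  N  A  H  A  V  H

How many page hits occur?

11

V: fault, frames [V]
N: fault, frames [V, N]
H: fault, frames [V, N, H]
N: hit
V: hit
N: hit
V: hit
A: fault, evict V, frames [N, H, A]
N: hit
V: fault, evict N, frames [H, A, V]
A: hit
V: hit
A: hit
V: hit
N: fault, evict H, frames [A, V, N]
A: hit
H: fault, evict A, frames [V, N, H]
A: fault, evict V, frames [N, H, A]
V: fault, evict N, frames [H, A, V]
H: hit
Hits: 11.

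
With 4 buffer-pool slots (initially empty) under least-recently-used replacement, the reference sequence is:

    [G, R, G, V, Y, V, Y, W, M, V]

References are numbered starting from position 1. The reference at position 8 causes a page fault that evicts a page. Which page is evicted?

R

pos 1: G → miss, frames {G}
pos 2: R → miss, frames {G,R}
pos 3: G → hit
pos 4: V → miss, frames {R,G,V}
pos 5: Y → miss, frames {R,G,V,Y}
pos 6: V → hit
pos 7: Y → hit
pos 8: W → miss, evict R, frames {G,V,Y,W}
At position 8, page R is evicted.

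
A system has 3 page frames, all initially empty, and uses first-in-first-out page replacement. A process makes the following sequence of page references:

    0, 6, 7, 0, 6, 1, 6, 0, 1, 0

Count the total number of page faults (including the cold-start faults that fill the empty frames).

5

0: miss, frames {0}
6: miss, frames {0,6}
7: miss, frames {0,6,7}
0: hit
6: hit
1: miss, evict 0, frames {6,7,1}
6: hit
0: miss, evict 6, frames {7,1,0}
1: hit
0: hit
Page faults: 5.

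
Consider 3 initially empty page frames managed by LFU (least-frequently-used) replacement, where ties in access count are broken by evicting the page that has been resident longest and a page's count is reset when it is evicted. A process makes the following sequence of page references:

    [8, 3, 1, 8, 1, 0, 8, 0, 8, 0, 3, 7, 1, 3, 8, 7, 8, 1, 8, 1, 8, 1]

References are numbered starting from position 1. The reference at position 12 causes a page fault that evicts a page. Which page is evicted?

3

pos 1: 8 → miss, frames [8]
pos 2: 3 → miss, frames [8, 3]
pos 3: 1 → miss, frames [8, 3, 1]
pos 4: 8 → hit
pos 5: 1 → hit
pos 6: 0 → miss, evict 3, frames [8, 1, 0]
pos 7: 8 → hit
pos 8: 0 → hit
pos 9: 8 → hit
pos 10: 0 → hit
pos 11: 3 → miss, evict 1, frames [8, 0, 3]
pos 12: 7 → miss, evict 3, frames [8, 0, 7]
At position 12, page 3 is evicted.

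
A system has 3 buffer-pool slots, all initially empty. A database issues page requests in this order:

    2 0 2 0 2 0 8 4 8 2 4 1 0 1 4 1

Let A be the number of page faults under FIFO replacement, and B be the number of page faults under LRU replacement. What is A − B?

1

Under FIFO: F F . . . . F F . F . F F . F . → 8 faults.
Under LRU: F F . . . . F F . F . F F . . . → 7 faults.
A − B = 8 − 7 = 1.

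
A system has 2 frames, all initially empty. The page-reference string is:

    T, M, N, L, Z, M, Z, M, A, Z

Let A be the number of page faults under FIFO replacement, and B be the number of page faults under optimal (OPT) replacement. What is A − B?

Under FIFO: F F F F F F . . F F → 8 faults.
Under OPT: F F F F F . . . F . → 6 faults.
A − B = 8 − 6 = 2.

2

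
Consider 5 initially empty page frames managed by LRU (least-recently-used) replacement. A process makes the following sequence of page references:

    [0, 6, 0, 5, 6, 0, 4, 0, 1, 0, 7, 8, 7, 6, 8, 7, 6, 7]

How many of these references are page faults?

8

0 → miss, frames {0}
6 → miss, frames {0,6}
0 → hit
5 → miss, frames {6,0,5}
6 → hit
0 → hit
4 → miss, frames {5,6,0,4}
0 → hit
1 → miss, frames {5,6,4,0,1}
0 → hit
7 → miss, evict 5, frames {6,4,1,0,7}
8 → miss, evict 6, frames {4,1,0,7,8}
7 → hit
6 → miss, evict 4, frames {1,0,8,7,6}
8 → hit
7 → hit
6 → hit
7 → hit
Page faults: 8.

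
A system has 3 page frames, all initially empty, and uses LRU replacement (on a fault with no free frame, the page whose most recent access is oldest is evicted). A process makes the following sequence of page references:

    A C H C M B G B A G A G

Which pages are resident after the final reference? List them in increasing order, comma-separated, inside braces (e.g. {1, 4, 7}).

{A, B, G}

A -> miss, frames (A)
C -> miss, frames (A C)
H -> miss, frames (A C H)
C -> hit
M -> miss, evict A, frames (H C M)
B -> miss, evict H, frames (C M B)
G -> miss, evict C, frames (M B G)
B -> hit
A -> miss, evict M, frames (G B A)
G -> hit
A -> hit
G -> hit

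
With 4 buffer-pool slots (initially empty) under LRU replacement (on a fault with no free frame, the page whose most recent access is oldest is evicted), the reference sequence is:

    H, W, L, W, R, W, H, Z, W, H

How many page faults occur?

H -> miss, frames {H}
W -> miss, frames {H,W}
L -> miss, frames {H,W,L}
W -> hit
R -> miss, frames {H,L,W,R}
W -> hit
H -> hit
Z -> miss, evict L, frames {R,W,H,Z}
W -> hit
H -> hit
Page faults: 5.

5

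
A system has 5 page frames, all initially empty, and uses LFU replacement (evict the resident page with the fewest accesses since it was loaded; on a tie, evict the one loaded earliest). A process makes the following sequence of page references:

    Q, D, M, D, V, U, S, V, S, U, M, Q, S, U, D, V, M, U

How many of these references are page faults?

8

Q → miss, frames [Q]
D → miss, frames [Q, D]
M → miss, frames [Q, D, M]
D → hit
V → miss, frames [Q, D, M, V]
U → miss, frames [Q, D, M, V, U]
S → miss, evict Q, frames [D, M, V, U, S]
V → hit
S → hit
U → hit
M → hit
Q → miss, evict D, frames [M, V, U, S, Q]
S → hit
U → hit
D → miss, evict Q, frames [M, V, U, S, D]
V → hit
M → hit
U → hit
Page faults: 8.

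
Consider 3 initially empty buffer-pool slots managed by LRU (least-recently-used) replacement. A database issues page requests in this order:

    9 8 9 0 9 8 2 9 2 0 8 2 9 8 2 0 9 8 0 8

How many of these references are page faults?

10

9 -> miss, frames (9)
8 -> miss, frames (9 8)
9 -> hit
0 -> miss, frames (8 9 0)
9 -> hit
8 -> hit
2 -> miss, evict 0, frames (9 8 2)
9 -> hit
2 -> hit
0 -> miss, evict 8, frames (9 2 0)
8 -> miss, evict 9, frames (2 0 8)
2 -> hit
9 -> miss, evict 0, frames (8 2 9)
8 -> hit
2 -> hit
0 -> miss, evict 9, frames (8 2 0)
9 -> miss, evict 8, frames (2 0 9)
8 -> miss, evict 2, frames (0 9 8)
0 -> hit
8 -> hit
Page faults: 10.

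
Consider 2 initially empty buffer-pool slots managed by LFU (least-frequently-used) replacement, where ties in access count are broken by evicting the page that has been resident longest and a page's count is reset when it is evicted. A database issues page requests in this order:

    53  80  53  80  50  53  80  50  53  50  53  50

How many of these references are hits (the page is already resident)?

3

53 → fault, frames [53]
80 → fault, frames [53, 80]
53 → hit
80 → hit
50 → fault, evict 53, frames [80, 50]
53 → fault, evict 50, frames [80, 53]
80 → hit
50 → fault, evict 53, frames [80, 50]
53 → fault, evict 50, frames [80, 53]
50 → fault, evict 53, frames [80, 50]
53 → fault, evict 50, frames [80, 53]
50 → fault, evict 53, frames [80, 50]
Hits: 3.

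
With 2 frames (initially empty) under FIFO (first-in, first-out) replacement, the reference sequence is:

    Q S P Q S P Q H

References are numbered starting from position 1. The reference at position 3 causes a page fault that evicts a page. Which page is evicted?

Q

pos 1: Q: fault, frames (Q)
pos 2: S: fault, frames (Q S)
pos 3: P: fault, evict Q, frames (S P)
At position 3, page Q is evicted.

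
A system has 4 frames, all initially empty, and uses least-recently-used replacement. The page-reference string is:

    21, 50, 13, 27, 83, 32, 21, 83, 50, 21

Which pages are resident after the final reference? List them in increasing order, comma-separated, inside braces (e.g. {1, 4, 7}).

{21, 32, 50, 83}

21 -> fault, frames (21)
50 -> fault, frames (21 50)
13 -> fault, frames (21 50 13)
27 -> fault, frames (21 50 13 27)
83 -> fault, evict 21, frames (50 13 27 83)
32 -> fault, evict 50, frames (13 27 83 32)
21 -> fault, evict 13, frames (27 83 32 21)
83 -> hit
50 -> fault, evict 27, frames (32 21 83 50)
21 -> hit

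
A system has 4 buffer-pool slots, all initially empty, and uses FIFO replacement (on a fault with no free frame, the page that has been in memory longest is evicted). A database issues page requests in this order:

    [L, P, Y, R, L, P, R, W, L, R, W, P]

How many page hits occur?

L -> miss, frames [L]
P -> miss, frames [L, P]
Y -> miss, frames [L, P, Y]
R -> miss, frames [L, P, Y, R]
L -> hit
P -> hit
R -> hit
W -> miss, evict L, frames [P, Y, R, W]
L -> miss, evict P, frames [Y, R, W, L]
R -> hit
W -> hit
P -> miss, evict Y, frames [R, W, L, P]
Hits: 5.

5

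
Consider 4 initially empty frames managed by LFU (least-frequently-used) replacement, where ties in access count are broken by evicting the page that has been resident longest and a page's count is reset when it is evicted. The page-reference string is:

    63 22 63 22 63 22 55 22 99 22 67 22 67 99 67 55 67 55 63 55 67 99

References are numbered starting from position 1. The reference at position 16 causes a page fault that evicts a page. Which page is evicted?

pos 1: 63: fault, frames (63)
pos 2: 22: fault, frames (63 22)
pos 3: 63: hit
pos 4: 22: hit
pos 5: 63: hit
pos 6: 22: hit
pos 7: 55: fault, frames (63 22 55)
pos 8: 22: hit
pos 9: 99: fault, frames (63 22 55 99)
pos 10: 22: hit
pos 11: 67: fault, evict 55, frames (63 22 99 67)
pos 12: 22: hit
pos 13: 67: hit
pos 14: 99: hit
pos 15: 67: hit
pos 16: 55: fault, evict 99, frames (63 22 67 55)
At position 16, page 99 is evicted.

99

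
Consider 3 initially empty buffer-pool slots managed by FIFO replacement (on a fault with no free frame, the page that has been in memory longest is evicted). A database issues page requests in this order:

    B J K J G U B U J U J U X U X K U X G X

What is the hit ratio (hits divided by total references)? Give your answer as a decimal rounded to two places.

B: miss, frames (B)
J: miss, frames (B J)
K: miss, frames (B J K)
J: hit
G: miss, evict B, frames (J K G)
U: miss, evict J, frames (K G U)
B: miss, evict K, frames (G U B)
U: hit
J: miss, evict G, frames (U B J)
U: hit
J: hit
U: hit
X: miss, evict U, frames (B J X)
U: miss, evict B, frames (J X U)
X: hit
K: miss, evict J, frames (X U K)
U: hit
X: hit
G: miss, evict X, frames (U K G)
X: miss, evict U, frames (K G X)
Hits: 8 of 20 references → 8/20 = 0.4000.

0.40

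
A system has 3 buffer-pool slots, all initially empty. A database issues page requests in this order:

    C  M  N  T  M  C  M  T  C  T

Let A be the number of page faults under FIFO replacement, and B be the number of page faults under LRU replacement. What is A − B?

1

Under FIFO: F F F F . F F . . . → 6 faults.
Under LRU: F F F F . F . . . . → 5 faults.
A − B = 6 − 5 = 1.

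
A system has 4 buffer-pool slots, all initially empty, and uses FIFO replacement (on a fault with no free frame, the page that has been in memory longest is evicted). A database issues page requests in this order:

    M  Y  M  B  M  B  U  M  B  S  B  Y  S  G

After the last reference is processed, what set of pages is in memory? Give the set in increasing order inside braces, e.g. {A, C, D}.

{B, G, S, U}

M → fault, frames (M)
Y → fault, frames (M Y)
M → hit
B → fault, frames (M Y B)
M → hit
B → hit
U → fault, frames (M Y B U)
M → hit
B → hit
S → fault, evict M, frames (Y B U S)
B → hit
Y → hit
S → hit
G → fault, evict Y, frames (B U S G)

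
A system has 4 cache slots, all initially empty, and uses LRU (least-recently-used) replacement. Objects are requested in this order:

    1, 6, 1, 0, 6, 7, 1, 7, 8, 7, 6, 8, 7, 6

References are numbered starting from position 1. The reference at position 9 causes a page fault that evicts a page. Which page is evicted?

0

pos 1: 1: miss, frames (1)
pos 2: 6: miss, frames (1 6)
pos 3: 1: hit
pos 4: 0: miss, frames (6 1 0)
pos 5: 6: hit
pos 6: 7: miss, frames (1 0 6 7)
pos 7: 1: hit
pos 8: 7: hit
pos 9: 8: miss, evict 0, frames (6 1 7 8)
At position 9, page 0 is evicted.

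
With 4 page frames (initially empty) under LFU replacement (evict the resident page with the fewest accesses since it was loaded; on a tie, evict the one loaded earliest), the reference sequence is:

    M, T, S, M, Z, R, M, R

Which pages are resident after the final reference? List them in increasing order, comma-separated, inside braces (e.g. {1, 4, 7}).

M -> fault, frames (M)
T -> fault, frames (M T)
S -> fault, frames (M T S)
M -> hit
Z -> fault, frames (M T S Z)
R -> fault, evict T, frames (M S Z R)
M -> hit
R -> hit

{M, R, S, Z}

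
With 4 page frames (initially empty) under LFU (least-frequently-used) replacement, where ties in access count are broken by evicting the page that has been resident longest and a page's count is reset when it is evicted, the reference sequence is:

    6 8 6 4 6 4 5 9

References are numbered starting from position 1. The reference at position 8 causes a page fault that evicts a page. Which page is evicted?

8

pos 1: 6: fault, frames {6}
pos 2: 8: fault, frames {6,8}
pos 3: 6: hit
pos 4: 4: fault, frames {6,8,4}
pos 5: 6: hit
pos 6: 4: hit
pos 7: 5: fault, frames {6,8,4,5}
pos 8: 9: fault, evict 8, frames {6,4,5,9}
At position 8, page 8 is evicted.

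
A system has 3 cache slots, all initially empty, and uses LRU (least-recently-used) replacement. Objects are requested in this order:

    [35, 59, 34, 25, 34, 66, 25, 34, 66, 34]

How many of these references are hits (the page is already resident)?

5

35 -> fault, frames (35)
59 -> fault, frames (35 59)
34 -> fault, frames (35 59 34)
25 -> fault, evict 35, frames (59 34 25)
34 -> hit
66 -> fault, evict 59, frames (25 34 66)
25 -> hit
34 -> hit
66 -> hit
34 -> hit
Hits: 5.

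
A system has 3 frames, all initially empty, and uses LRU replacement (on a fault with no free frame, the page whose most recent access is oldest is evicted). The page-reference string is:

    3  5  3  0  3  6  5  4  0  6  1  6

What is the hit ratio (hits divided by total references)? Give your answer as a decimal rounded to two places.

3 -> fault, frames {3}
5 -> fault, frames {3,5}
3 -> hit
0 -> fault, frames {5,3,0}
3 -> hit
6 -> fault, evict 5, frames {0,3,6}
5 -> fault, evict 0, frames {3,6,5}
4 -> fault, evict 3, frames {6,5,4}
0 -> fault, evict 6, frames {5,4,0}
6 -> fault, evict 5, frames {4,0,6}
1 -> fault, evict 4, frames {0,6,1}
6 -> hit
Hits: 3 of 12 references → 3/12 = 0.2500.

0.25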